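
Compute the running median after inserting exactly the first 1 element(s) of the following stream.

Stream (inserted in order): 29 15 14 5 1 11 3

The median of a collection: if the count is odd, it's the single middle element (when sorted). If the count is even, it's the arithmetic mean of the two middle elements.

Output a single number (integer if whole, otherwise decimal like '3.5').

Step 1: insert 29 -> lo=[29] (size 1, max 29) hi=[] (size 0) -> median=29

Answer: 29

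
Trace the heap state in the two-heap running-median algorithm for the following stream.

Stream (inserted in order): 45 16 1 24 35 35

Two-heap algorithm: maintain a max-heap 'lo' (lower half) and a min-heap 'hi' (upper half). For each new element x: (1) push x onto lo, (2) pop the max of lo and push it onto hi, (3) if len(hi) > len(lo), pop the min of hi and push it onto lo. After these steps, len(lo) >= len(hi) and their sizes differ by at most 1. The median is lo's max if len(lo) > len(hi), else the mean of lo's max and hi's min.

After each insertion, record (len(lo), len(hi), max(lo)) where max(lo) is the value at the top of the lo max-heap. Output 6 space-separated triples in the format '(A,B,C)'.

Answer: (1,0,45) (1,1,16) (2,1,16) (2,2,16) (3,2,24) (3,3,24)

Derivation:
Step 1: insert 45 -> lo=[45] hi=[] -> (len(lo)=1, len(hi)=0, max(lo)=45)
Step 2: insert 16 -> lo=[16] hi=[45] -> (len(lo)=1, len(hi)=1, max(lo)=16)
Step 3: insert 1 -> lo=[1, 16] hi=[45] -> (len(lo)=2, len(hi)=1, max(lo)=16)
Step 4: insert 24 -> lo=[1, 16] hi=[24, 45] -> (len(lo)=2, len(hi)=2, max(lo)=16)
Step 5: insert 35 -> lo=[1, 16, 24] hi=[35, 45] -> (len(lo)=3, len(hi)=2, max(lo)=24)
Step 6: insert 35 -> lo=[1, 16, 24] hi=[35, 35, 45] -> (len(lo)=3, len(hi)=3, max(lo)=24)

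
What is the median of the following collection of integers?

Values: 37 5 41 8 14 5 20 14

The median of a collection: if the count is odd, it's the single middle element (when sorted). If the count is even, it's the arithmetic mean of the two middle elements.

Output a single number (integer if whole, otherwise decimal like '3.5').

Step 1: insert 37 -> lo=[37] (size 1, max 37) hi=[] (size 0) -> median=37
Step 2: insert 5 -> lo=[5] (size 1, max 5) hi=[37] (size 1, min 37) -> median=21
Step 3: insert 41 -> lo=[5, 37] (size 2, max 37) hi=[41] (size 1, min 41) -> median=37
Step 4: insert 8 -> lo=[5, 8] (size 2, max 8) hi=[37, 41] (size 2, min 37) -> median=22.5
Step 5: insert 14 -> lo=[5, 8, 14] (size 3, max 14) hi=[37, 41] (size 2, min 37) -> median=14
Step 6: insert 5 -> lo=[5, 5, 8] (size 3, max 8) hi=[14, 37, 41] (size 3, min 14) -> median=11
Step 7: insert 20 -> lo=[5, 5, 8, 14] (size 4, max 14) hi=[20, 37, 41] (size 3, min 20) -> median=14
Step 8: insert 14 -> lo=[5, 5, 8, 14] (size 4, max 14) hi=[14, 20, 37, 41] (size 4, min 14) -> median=14

Answer: 14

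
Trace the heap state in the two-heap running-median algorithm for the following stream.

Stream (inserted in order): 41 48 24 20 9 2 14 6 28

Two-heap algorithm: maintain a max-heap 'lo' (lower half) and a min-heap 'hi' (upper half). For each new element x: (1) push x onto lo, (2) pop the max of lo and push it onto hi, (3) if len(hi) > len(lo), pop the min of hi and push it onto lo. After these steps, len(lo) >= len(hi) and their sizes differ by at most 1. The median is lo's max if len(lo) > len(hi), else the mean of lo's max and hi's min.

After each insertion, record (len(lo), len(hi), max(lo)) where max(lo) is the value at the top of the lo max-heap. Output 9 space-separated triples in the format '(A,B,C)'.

Answer: (1,0,41) (1,1,41) (2,1,41) (2,2,24) (3,2,24) (3,3,20) (4,3,20) (4,4,14) (5,4,20)

Derivation:
Step 1: insert 41 -> lo=[41] hi=[] -> (len(lo)=1, len(hi)=0, max(lo)=41)
Step 2: insert 48 -> lo=[41] hi=[48] -> (len(lo)=1, len(hi)=1, max(lo)=41)
Step 3: insert 24 -> lo=[24, 41] hi=[48] -> (len(lo)=2, len(hi)=1, max(lo)=41)
Step 4: insert 20 -> lo=[20, 24] hi=[41, 48] -> (len(lo)=2, len(hi)=2, max(lo)=24)
Step 5: insert 9 -> lo=[9, 20, 24] hi=[41, 48] -> (len(lo)=3, len(hi)=2, max(lo)=24)
Step 6: insert 2 -> lo=[2, 9, 20] hi=[24, 41, 48] -> (len(lo)=3, len(hi)=3, max(lo)=20)
Step 7: insert 14 -> lo=[2, 9, 14, 20] hi=[24, 41, 48] -> (len(lo)=4, len(hi)=3, max(lo)=20)
Step 8: insert 6 -> lo=[2, 6, 9, 14] hi=[20, 24, 41, 48] -> (len(lo)=4, len(hi)=4, max(lo)=14)
Step 9: insert 28 -> lo=[2, 6, 9, 14, 20] hi=[24, 28, 41, 48] -> (len(lo)=5, len(hi)=4, max(lo)=20)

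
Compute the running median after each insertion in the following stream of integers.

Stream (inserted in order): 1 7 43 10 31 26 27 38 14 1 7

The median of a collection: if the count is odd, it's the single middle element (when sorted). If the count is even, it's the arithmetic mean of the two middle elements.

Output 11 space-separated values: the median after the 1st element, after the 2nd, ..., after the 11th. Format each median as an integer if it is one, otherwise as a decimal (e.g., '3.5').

Answer: 1 4 7 8.5 10 18 26 26.5 26 20 14

Derivation:
Step 1: insert 1 -> lo=[1] (size 1, max 1) hi=[] (size 0) -> median=1
Step 2: insert 7 -> lo=[1] (size 1, max 1) hi=[7] (size 1, min 7) -> median=4
Step 3: insert 43 -> lo=[1, 7] (size 2, max 7) hi=[43] (size 1, min 43) -> median=7
Step 4: insert 10 -> lo=[1, 7] (size 2, max 7) hi=[10, 43] (size 2, min 10) -> median=8.5
Step 5: insert 31 -> lo=[1, 7, 10] (size 3, max 10) hi=[31, 43] (size 2, min 31) -> median=10
Step 6: insert 26 -> lo=[1, 7, 10] (size 3, max 10) hi=[26, 31, 43] (size 3, min 26) -> median=18
Step 7: insert 27 -> lo=[1, 7, 10, 26] (size 4, max 26) hi=[27, 31, 43] (size 3, min 27) -> median=26
Step 8: insert 38 -> lo=[1, 7, 10, 26] (size 4, max 26) hi=[27, 31, 38, 43] (size 4, min 27) -> median=26.5
Step 9: insert 14 -> lo=[1, 7, 10, 14, 26] (size 5, max 26) hi=[27, 31, 38, 43] (size 4, min 27) -> median=26
Step 10: insert 1 -> lo=[1, 1, 7, 10, 14] (size 5, max 14) hi=[26, 27, 31, 38, 43] (size 5, min 26) -> median=20
Step 11: insert 7 -> lo=[1, 1, 7, 7, 10, 14] (size 6, max 14) hi=[26, 27, 31, 38, 43] (size 5, min 26) -> median=14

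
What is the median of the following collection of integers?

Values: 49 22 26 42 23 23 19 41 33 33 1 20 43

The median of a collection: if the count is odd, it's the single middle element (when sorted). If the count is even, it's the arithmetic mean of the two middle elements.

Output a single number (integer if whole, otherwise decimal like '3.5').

Answer: 26

Derivation:
Step 1: insert 49 -> lo=[49] (size 1, max 49) hi=[] (size 0) -> median=49
Step 2: insert 22 -> lo=[22] (size 1, max 22) hi=[49] (size 1, min 49) -> median=35.5
Step 3: insert 26 -> lo=[22, 26] (size 2, max 26) hi=[49] (size 1, min 49) -> median=26
Step 4: insert 42 -> lo=[22, 26] (size 2, max 26) hi=[42, 49] (size 2, min 42) -> median=34
Step 5: insert 23 -> lo=[22, 23, 26] (size 3, max 26) hi=[42, 49] (size 2, min 42) -> median=26
Step 6: insert 23 -> lo=[22, 23, 23] (size 3, max 23) hi=[26, 42, 49] (size 3, min 26) -> median=24.5
Step 7: insert 19 -> lo=[19, 22, 23, 23] (size 4, max 23) hi=[26, 42, 49] (size 3, min 26) -> median=23
Step 8: insert 41 -> lo=[19, 22, 23, 23] (size 4, max 23) hi=[26, 41, 42, 49] (size 4, min 26) -> median=24.5
Step 9: insert 33 -> lo=[19, 22, 23, 23, 26] (size 5, max 26) hi=[33, 41, 42, 49] (size 4, min 33) -> median=26
Step 10: insert 33 -> lo=[19, 22, 23, 23, 26] (size 5, max 26) hi=[33, 33, 41, 42, 49] (size 5, min 33) -> median=29.5
Step 11: insert 1 -> lo=[1, 19, 22, 23, 23, 26] (size 6, max 26) hi=[33, 33, 41, 42, 49] (size 5, min 33) -> median=26
Step 12: insert 20 -> lo=[1, 19, 20, 22, 23, 23] (size 6, max 23) hi=[26, 33, 33, 41, 42, 49] (size 6, min 26) -> median=24.5
Step 13: insert 43 -> lo=[1, 19, 20, 22, 23, 23, 26] (size 7, max 26) hi=[33, 33, 41, 42, 43, 49] (size 6, min 33) -> median=26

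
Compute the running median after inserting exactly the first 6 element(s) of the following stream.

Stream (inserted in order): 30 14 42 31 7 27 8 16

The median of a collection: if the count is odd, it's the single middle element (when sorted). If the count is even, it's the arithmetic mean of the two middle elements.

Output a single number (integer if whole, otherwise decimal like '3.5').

Step 1: insert 30 -> lo=[30] (size 1, max 30) hi=[] (size 0) -> median=30
Step 2: insert 14 -> lo=[14] (size 1, max 14) hi=[30] (size 1, min 30) -> median=22
Step 3: insert 42 -> lo=[14, 30] (size 2, max 30) hi=[42] (size 1, min 42) -> median=30
Step 4: insert 31 -> lo=[14, 30] (size 2, max 30) hi=[31, 42] (size 2, min 31) -> median=30.5
Step 5: insert 7 -> lo=[7, 14, 30] (size 3, max 30) hi=[31, 42] (size 2, min 31) -> median=30
Step 6: insert 27 -> lo=[7, 14, 27] (size 3, max 27) hi=[30, 31, 42] (size 3, min 30) -> median=28.5

Answer: 28.5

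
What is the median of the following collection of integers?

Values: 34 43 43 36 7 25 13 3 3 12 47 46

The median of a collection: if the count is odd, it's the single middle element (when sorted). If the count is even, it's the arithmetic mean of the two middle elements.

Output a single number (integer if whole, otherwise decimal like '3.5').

Answer: 29.5

Derivation:
Step 1: insert 34 -> lo=[34] (size 1, max 34) hi=[] (size 0) -> median=34
Step 2: insert 43 -> lo=[34] (size 1, max 34) hi=[43] (size 1, min 43) -> median=38.5
Step 3: insert 43 -> lo=[34, 43] (size 2, max 43) hi=[43] (size 1, min 43) -> median=43
Step 4: insert 36 -> lo=[34, 36] (size 2, max 36) hi=[43, 43] (size 2, min 43) -> median=39.5
Step 5: insert 7 -> lo=[7, 34, 36] (size 3, max 36) hi=[43, 43] (size 2, min 43) -> median=36
Step 6: insert 25 -> lo=[7, 25, 34] (size 3, max 34) hi=[36, 43, 43] (size 3, min 36) -> median=35
Step 7: insert 13 -> lo=[7, 13, 25, 34] (size 4, max 34) hi=[36, 43, 43] (size 3, min 36) -> median=34
Step 8: insert 3 -> lo=[3, 7, 13, 25] (size 4, max 25) hi=[34, 36, 43, 43] (size 4, min 34) -> median=29.5
Step 9: insert 3 -> lo=[3, 3, 7, 13, 25] (size 5, max 25) hi=[34, 36, 43, 43] (size 4, min 34) -> median=25
Step 10: insert 12 -> lo=[3, 3, 7, 12, 13] (size 5, max 13) hi=[25, 34, 36, 43, 43] (size 5, min 25) -> median=19
Step 11: insert 47 -> lo=[3, 3, 7, 12, 13, 25] (size 6, max 25) hi=[34, 36, 43, 43, 47] (size 5, min 34) -> median=25
Step 12: insert 46 -> lo=[3, 3, 7, 12, 13, 25] (size 6, max 25) hi=[34, 36, 43, 43, 46, 47] (size 6, min 34) -> median=29.5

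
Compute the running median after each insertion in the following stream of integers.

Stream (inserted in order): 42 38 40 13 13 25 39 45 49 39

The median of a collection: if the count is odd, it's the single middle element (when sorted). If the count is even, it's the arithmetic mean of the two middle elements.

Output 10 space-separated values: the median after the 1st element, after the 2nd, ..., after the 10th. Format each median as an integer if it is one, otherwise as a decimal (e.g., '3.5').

Step 1: insert 42 -> lo=[42] (size 1, max 42) hi=[] (size 0) -> median=42
Step 2: insert 38 -> lo=[38] (size 1, max 38) hi=[42] (size 1, min 42) -> median=40
Step 3: insert 40 -> lo=[38, 40] (size 2, max 40) hi=[42] (size 1, min 42) -> median=40
Step 4: insert 13 -> lo=[13, 38] (size 2, max 38) hi=[40, 42] (size 2, min 40) -> median=39
Step 5: insert 13 -> lo=[13, 13, 38] (size 3, max 38) hi=[40, 42] (size 2, min 40) -> median=38
Step 6: insert 25 -> lo=[13, 13, 25] (size 3, max 25) hi=[38, 40, 42] (size 3, min 38) -> median=31.5
Step 7: insert 39 -> lo=[13, 13, 25, 38] (size 4, max 38) hi=[39, 40, 42] (size 3, min 39) -> median=38
Step 8: insert 45 -> lo=[13, 13, 25, 38] (size 4, max 38) hi=[39, 40, 42, 45] (size 4, min 39) -> median=38.5
Step 9: insert 49 -> lo=[13, 13, 25, 38, 39] (size 5, max 39) hi=[40, 42, 45, 49] (size 4, min 40) -> median=39
Step 10: insert 39 -> lo=[13, 13, 25, 38, 39] (size 5, max 39) hi=[39, 40, 42, 45, 49] (size 5, min 39) -> median=39

Answer: 42 40 40 39 38 31.5 38 38.5 39 39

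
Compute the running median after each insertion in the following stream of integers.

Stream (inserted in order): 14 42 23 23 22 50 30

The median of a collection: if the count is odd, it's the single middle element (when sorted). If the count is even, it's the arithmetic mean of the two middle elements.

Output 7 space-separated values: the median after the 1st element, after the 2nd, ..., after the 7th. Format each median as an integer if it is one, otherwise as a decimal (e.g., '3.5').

Answer: 14 28 23 23 23 23 23

Derivation:
Step 1: insert 14 -> lo=[14] (size 1, max 14) hi=[] (size 0) -> median=14
Step 2: insert 42 -> lo=[14] (size 1, max 14) hi=[42] (size 1, min 42) -> median=28
Step 3: insert 23 -> lo=[14, 23] (size 2, max 23) hi=[42] (size 1, min 42) -> median=23
Step 4: insert 23 -> lo=[14, 23] (size 2, max 23) hi=[23, 42] (size 2, min 23) -> median=23
Step 5: insert 22 -> lo=[14, 22, 23] (size 3, max 23) hi=[23, 42] (size 2, min 23) -> median=23
Step 6: insert 50 -> lo=[14, 22, 23] (size 3, max 23) hi=[23, 42, 50] (size 3, min 23) -> median=23
Step 7: insert 30 -> lo=[14, 22, 23, 23] (size 4, max 23) hi=[30, 42, 50] (size 3, min 30) -> median=23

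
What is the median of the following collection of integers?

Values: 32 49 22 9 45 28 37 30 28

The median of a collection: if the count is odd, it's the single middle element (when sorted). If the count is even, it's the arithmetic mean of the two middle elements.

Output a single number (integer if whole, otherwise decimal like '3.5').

Answer: 30

Derivation:
Step 1: insert 32 -> lo=[32] (size 1, max 32) hi=[] (size 0) -> median=32
Step 2: insert 49 -> lo=[32] (size 1, max 32) hi=[49] (size 1, min 49) -> median=40.5
Step 3: insert 22 -> lo=[22, 32] (size 2, max 32) hi=[49] (size 1, min 49) -> median=32
Step 4: insert 9 -> lo=[9, 22] (size 2, max 22) hi=[32, 49] (size 2, min 32) -> median=27
Step 5: insert 45 -> lo=[9, 22, 32] (size 3, max 32) hi=[45, 49] (size 2, min 45) -> median=32
Step 6: insert 28 -> lo=[9, 22, 28] (size 3, max 28) hi=[32, 45, 49] (size 3, min 32) -> median=30
Step 7: insert 37 -> lo=[9, 22, 28, 32] (size 4, max 32) hi=[37, 45, 49] (size 3, min 37) -> median=32
Step 8: insert 30 -> lo=[9, 22, 28, 30] (size 4, max 30) hi=[32, 37, 45, 49] (size 4, min 32) -> median=31
Step 9: insert 28 -> lo=[9, 22, 28, 28, 30] (size 5, max 30) hi=[32, 37, 45, 49] (size 4, min 32) -> median=30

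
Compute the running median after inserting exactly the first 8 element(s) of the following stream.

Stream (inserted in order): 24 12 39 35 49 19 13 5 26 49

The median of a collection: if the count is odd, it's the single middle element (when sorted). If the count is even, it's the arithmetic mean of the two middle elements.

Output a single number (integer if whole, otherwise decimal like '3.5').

Answer: 21.5

Derivation:
Step 1: insert 24 -> lo=[24] (size 1, max 24) hi=[] (size 0) -> median=24
Step 2: insert 12 -> lo=[12] (size 1, max 12) hi=[24] (size 1, min 24) -> median=18
Step 3: insert 39 -> lo=[12, 24] (size 2, max 24) hi=[39] (size 1, min 39) -> median=24
Step 4: insert 35 -> lo=[12, 24] (size 2, max 24) hi=[35, 39] (size 2, min 35) -> median=29.5
Step 5: insert 49 -> lo=[12, 24, 35] (size 3, max 35) hi=[39, 49] (size 2, min 39) -> median=35
Step 6: insert 19 -> lo=[12, 19, 24] (size 3, max 24) hi=[35, 39, 49] (size 3, min 35) -> median=29.5
Step 7: insert 13 -> lo=[12, 13, 19, 24] (size 4, max 24) hi=[35, 39, 49] (size 3, min 35) -> median=24
Step 8: insert 5 -> lo=[5, 12, 13, 19] (size 4, max 19) hi=[24, 35, 39, 49] (size 4, min 24) -> median=21.5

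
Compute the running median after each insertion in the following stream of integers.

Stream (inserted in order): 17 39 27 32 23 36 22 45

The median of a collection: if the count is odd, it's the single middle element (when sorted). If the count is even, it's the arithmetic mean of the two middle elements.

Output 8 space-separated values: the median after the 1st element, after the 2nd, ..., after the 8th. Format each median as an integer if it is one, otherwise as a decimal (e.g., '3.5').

Step 1: insert 17 -> lo=[17] (size 1, max 17) hi=[] (size 0) -> median=17
Step 2: insert 39 -> lo=[17] (size 1, max 17) hi=[39] (size 1, min 39) -> median=28
Step 3: insert 27 -> lo=[17, 27] (size 2, max 27) hi=[39] (size 1, min 39) -> median=27
Step 4: insert 32 -> lo=[17, 27] (size 2, max 27) hi=[32, 39] (size 2, min 32) -> median=29.5
Step 5: insert 23 -> lo=[17, 23, 27] (size 3, max 27) hi=[32, 39] (size 2, min 32) -> median=27
Step 6: insert 36 -> lo=[17, 23, 27] (size 3, max 27) hi=[32, 36, 39] (size 3, min 32) -> median=29.5
Step 7: insert 22 -> lo=[17, 22, 23, 27] (size 4, max 27) hi=[32, 36, 39] (size 3, min 32) -> median=27
Step 8: insert 45 -> lo=[17, 22, 23, 27] (size 4, max 27) hi=[32, 36, 39, 45] (size 4, min 32) -> median=29.5

Answer: 17 28 27 29.5 27 29.5 27 29.5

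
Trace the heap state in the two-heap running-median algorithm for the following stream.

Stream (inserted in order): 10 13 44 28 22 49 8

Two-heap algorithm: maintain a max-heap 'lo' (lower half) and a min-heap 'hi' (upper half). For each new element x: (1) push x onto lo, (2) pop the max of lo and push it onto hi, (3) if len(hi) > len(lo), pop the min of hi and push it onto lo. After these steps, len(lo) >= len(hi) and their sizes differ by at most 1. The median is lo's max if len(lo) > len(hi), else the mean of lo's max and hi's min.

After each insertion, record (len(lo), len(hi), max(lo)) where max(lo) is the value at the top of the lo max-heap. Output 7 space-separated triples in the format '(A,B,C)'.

Answer: (1,0,10) (1,1,10) (2,1,13) (2,2,13) (3,2,22) (3,3,22) (4,3,22)

Derivation:
Step 1: insert 10 -> lo=[10] hi=[] -> (len(lo)=1, len(hi)=0, max(lo)=10)
Step 2: insert 13 -> lo=[10] hi=[13] -> (len(lo)=1, len(hi)=1, max(lo)=10)
Step 3: insert 44 -> lo=[10, 13] hi=[44] -> (len(lo)=2, len(hi)=1, max(lo)=13)
Step 4: insert 28 -> lo=[10, 13] hi=[28, 44] -> (len(lo)=2, len(hi)=2, max(lo)=13)
Step 5: insert 22 -> lo=[10, 13, 22] hi=[28, 44] -> (len(lo)=3, len(hi)=2, max(lo)=22)
Step 6: insert 49 -> lo=[10, 13, 22] hi=[28, 44, 49] -> (len(lo)=3, len(hi)=3, max(lo)=22)
Step 7: insert 8 -> lo=[8, 10, 13, 22] hi=[28, 44, 49] -> (len(lo)=4, len(hi)=3, max(lo)=22)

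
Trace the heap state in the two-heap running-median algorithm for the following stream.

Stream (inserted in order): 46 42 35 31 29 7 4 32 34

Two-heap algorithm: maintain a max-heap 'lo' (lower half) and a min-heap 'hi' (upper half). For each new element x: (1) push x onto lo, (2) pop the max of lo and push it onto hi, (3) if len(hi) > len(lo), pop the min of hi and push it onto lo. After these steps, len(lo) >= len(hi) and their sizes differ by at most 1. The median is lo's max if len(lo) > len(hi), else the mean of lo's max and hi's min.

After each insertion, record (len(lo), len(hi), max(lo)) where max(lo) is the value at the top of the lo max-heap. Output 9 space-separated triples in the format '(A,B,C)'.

Answer: (1,0,46) (1,1,42) (2,1,42) (2,2,35) (3,2,35) (3,3,31) (4,3,31) (4,4,31) (5,4,32)

Derivation:
Step 1: insert 46 -> lo=[46] hi=[] -> (len(lo)=1, len(hi)=0, max(lo)=46)
Step 2: insert 42 -> lo=[42] hi=[46] -> (len(lo)=1, len(hi)=1, max(lo)=42)
Step 3: insert 35 -> lo=[35, 42] hi=[46] -> (len(lo)=2, len(hi)=1, max(lo)=42)
Step 4: insert 31 -> lo=[31, 35] hi=[42, 46] -> (len(lo)=2, len(hi)=2, max(lo)=35)
Step 5: insert 29 -> lo=[29, 31, 35] hi=[42, 46] -> (len(lo)=3, len(hi)=2, max(lo)=35)
Step 6: insert 7 -> lo=[7, 29, 31] hi=[35, 42, 46] -> (len(lo)=3, len(hi)=3, max(lo)=31)
Step 7: insert 4 -> lo=[4, 7, 29, 31] hi=[35, 42, 46] -> (len(lo)=4, len(hi)=3, max(lo)=31)
Step 8: insert 32 -> lo=[4, 7, 29, 31] hi=[32, 35, 42, 46] -> (len(lo)=4, len(hi)=4, max(lo)=31)
Step 9: insert 34 -> lo=[4, 7, 29, 31, 32] hi=[34, 35, 42, 46] -> (len(lo)=5, len(hi)=4, max(lo)=32)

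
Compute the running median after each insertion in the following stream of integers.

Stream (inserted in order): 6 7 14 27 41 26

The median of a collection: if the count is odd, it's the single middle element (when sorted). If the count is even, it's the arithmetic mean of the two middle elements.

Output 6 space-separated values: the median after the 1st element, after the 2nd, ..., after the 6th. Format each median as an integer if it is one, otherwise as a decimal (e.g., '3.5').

Answer: 6 6.5 7 10.5 14 20

Derivation:
Step 1: insert 6 -> lo=[6] (size 1, max 6) hi=[] (size 0) -> median=6
Step 2: insert 7 -> lo=[6] (size 1, max 6) hi=[7] (size 1, min 7) -> median=6.5
Step 3: insert 14 -> lo=[6, 7] (size 2, max 7) hi=[14] (size 1, min 14) -> median=7
Step 4: insert 27 -> lo=[6, 7] (size 2, max 7) hi=[14, 27] (size 2, min 14) -> median=10.5
Step 5: insert 41 -> lo=[6, 7, 14] (size 3, max 14) hi=[27, 41] (size 2, min 27) -> median=14
Step 6: insert 26 -> lo=[6, 7, 14] (size 3, max 14) hi=[26, 27, 41] (size 3, min 26) -> median=20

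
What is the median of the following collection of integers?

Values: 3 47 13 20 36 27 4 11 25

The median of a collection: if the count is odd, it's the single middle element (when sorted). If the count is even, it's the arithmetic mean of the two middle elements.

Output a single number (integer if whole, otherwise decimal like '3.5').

Step 1: insert 3 -> lo=[3] (size 1, max 3) hi=[] (size 0) -> median=3
Step 2: insert 47 -> lo=[3] (size 1, max 3) hi=[47] (size 1, min 47) -> median=25
Step 3: insert 13 -> lo=[3, 13] (size 2, max 13) hi=[47] (size 1, min 47) -> median=13
Step 4: insert 20 -> lo=[3, 13] (size 2, max 13) hi=[20, 47] (size 2, min 20) -> median=16.5
Step 5: insert 36 -> lo=[3, 13, 20] (size 3, max 20) hi=[36, 47] (size 2, min 36) -> median=20
Step 6: insert 27 -> lo=[3, 13, 20] (size 3, max 20) hi=[27, 36, 47] (size 3, min 27) -> median=23.5
Step 7: insert 4 -> lo=[3, 4, 13, 20] (size 4, max 20) hi=[27, 36, 47] (size 3, min 27) -> median=20
Step 8: insert 11 -> lo=[3, 4, 11, 13] (size 4, max 13) hi=[20, 27, 36, 47] (size 4, min 20) -> median=16.5
Step 9: insert 25 -> lo=[3, 4, 11, 13, 20] (size 5, max 20) hi=[25, 27, 36, 47] (size 4, min 25) -> median=20

Answer: 20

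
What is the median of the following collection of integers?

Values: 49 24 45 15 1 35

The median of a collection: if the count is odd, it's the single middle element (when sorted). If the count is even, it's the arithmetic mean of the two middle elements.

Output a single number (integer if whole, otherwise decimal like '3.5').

Step 1: insert 49 -> lo=[49] (size 1, max 49) hi=[] (size 0) -> median=49
Step 2: insert 24 -> lo=[24] (size 1, max 24) hi=[49] (size 1, min 49) -> median=36.5
Step 3: insert 45 -> lo=[24, 45] (size 2, max 45) hi=[49] (size 1, min 49) -> median=45
Step 4: insert 15 -> lo=[15, 24] (size 2, max 24) hi=[45, 49] (size 2, min 45) -> median=34.5
Step 5: insert 1 -> lo=[1, 15, 24] (size 3, max 24) hi=[45, 49] (size 2, min 45) -> median=24
Step 6: insert 35 -> lo=[1, 15, 24] (size 3, max 24) hi=[35, 45, 49] (size 3, min 35) -> median=29.5

Answer: 29.5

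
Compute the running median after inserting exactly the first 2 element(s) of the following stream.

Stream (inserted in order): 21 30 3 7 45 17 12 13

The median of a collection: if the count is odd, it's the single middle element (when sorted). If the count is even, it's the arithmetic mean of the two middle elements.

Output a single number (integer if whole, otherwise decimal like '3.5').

Answer: 25.5

Derivation:
Step 1: insert 21 -> lo=[21] (size 1, max 21) hi=[] (size 0) -> median=21
Step 2: insert 30 -> lo=[21] (size 1, max 21) hi=[30] (size 1, min 30) -> median=25.5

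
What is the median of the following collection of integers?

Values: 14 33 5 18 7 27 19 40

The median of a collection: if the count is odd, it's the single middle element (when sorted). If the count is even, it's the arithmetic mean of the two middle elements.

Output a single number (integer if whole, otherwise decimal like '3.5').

Step 1: insert 14 -> lo=[14] (size 1, max 14) hi=[] (size 0) -> median=14
Step 2: insert 33 -> lo=[14] (size 1, max 14) hi=[33] (size 1, min 33) -> median=23.5
Step 3: insert 5 -> lo=[5, 14] (size 2, max 14) hi=[33] (size 1, min 33) -> median=14
Step 4: insert 18 -> lo=[5, 14] (size 2, max 14) hi=[18, 33] (size 2, min 18) -> median=16
Step 5: insert 7 -> lo=[5, 7, 14] (size 3, max 14) hi=[18, 33] (size 2, min 18) -> median=14
Step 6: insert 27 -> lo=[5, 7, 14] (size 3, max 14) hi=[18, 27, 33] (size 3, min 18) -> median=16
Step 7: insert 19 -> lo=[5, 7, 14, 18] (size 4, max 18) hi=[19, 27, 33] (size 3, min 19) -> median=18
Step 8: insert 40 -> lo=[5, 7, 14, 18] (size 4, max 18) hi=[19, 27, 33, 40] (size 4, min 19) -> median=18.5

Answer: 18.5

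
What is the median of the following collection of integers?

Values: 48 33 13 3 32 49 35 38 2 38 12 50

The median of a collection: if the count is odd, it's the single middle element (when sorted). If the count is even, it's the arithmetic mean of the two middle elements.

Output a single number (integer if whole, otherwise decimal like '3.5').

Answer: 34

Derivation:
Step 1: insert 48 -> lo=[48] (size 1, max 48) hi=[] (size 0) -> median=48
Step 2: insert 33 -> lo=[33] (size 1, max 33) hi=[48] (size 1, min 48) -> median=40.5
Step 3: insert 13 -> lo=[13, 33] (size 2, max 33) hi=[48] (size 1, min 48) -> median=33
Step 4: insert 3 -> lo=[3, 13] (size 2, max 13) hi=[33, 48] (size 2, min 33) -> median=23
Step 5: insert 32 -> lo=[3, 13, 32] (size 3, max 32) hi=[33, 48] (size 2, min 33) -> median=32
Step 6: insert 49 -> lo=[3, 13, 32] (size 3, max 32) hi=[33, 48, 49] (size 3, min 33) -> median=32.5
Step 7: insert 35 -> lo=[3, 13, 32, 33] (size 4, max 33) hi=[35, 48, 49] (size 3, min 35) -> median=33
Step 8: insert 38 -> lo=[3, 13, 32, 33] (size 4, max 33) hi=[35, 38, 48, 49] (size 4, min 35) -> median=34
Step 9: insert 2 -> lo=[2, 3, 13, 32, 33] (size 5, max 33) hi=[35, 38, 48, 49] (size 4, min 35) -> median=33
Step 10: insert 38 -> lo=[2, 3, 13, 32, 33] (size 5, max 33) hi=[35, 38, 38, 48, 49] (size 5, min 35) -> median=34
Step 11: insert 12 -> lo=[2, 3, 12, 13, 32, 33] (size 6, max 33) hi=[35, 38, 38, 48, 49] (size 5, min 35) -> median=33
Step 12: insert 50 -> lo=[2, 3, 12, 13, 32, 33] (size 6, max 33) hi=[35, 38, 38, 48, 49, 50] (size 6, min 35) -> median=34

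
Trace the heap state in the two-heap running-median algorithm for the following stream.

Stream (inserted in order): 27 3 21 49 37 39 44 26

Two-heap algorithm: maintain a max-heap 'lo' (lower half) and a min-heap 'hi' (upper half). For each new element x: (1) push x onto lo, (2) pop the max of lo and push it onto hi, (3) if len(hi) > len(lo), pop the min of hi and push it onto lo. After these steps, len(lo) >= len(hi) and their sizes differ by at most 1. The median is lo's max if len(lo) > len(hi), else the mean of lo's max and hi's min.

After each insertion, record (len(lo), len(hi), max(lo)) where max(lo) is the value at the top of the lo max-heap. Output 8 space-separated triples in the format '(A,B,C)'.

Step 1: insert 27 -> lo=[27] hi=[] -> (len(lo)=1, len(hi)=0, max(lo)=27)
Step 2: insert 3 -> lo=[3] hi=[27] -> (len(lo)=1, len(hi)=1, max(lo)=3)
Step 3: insert 21 -> lo=[3, 21] hi=[27] -> (len(lo)=2, len(hi)=1, max(lo)=21)
Step 4: insert 49 -> lo=[3, 21] hi=[27, 49] -> (len(lo)=2, len(hi)=2, max(lo)=21)
Step 5: insert 37 -> lo=[3, 21, 27] hi=[37, 49] -> (len(lo)=3, len(hi)=2, max(lo)=27)
Step 6: insert 39 -> lo=[3, 21, 27] hi=[37, 39, 49] -> (len(lo)=3, len(hi)=3, max(lo)=27)
Step 7: insert 44 -> lo=[3, 21, 27, 37] hi=[39, 44, 49] -> (len(lo)=4, len(hi)=3, max(lo)=37)
Step 8: insert 26 -> lo=[3, 21, 26, 27] hi=[37, 39, 44, 49] -> (len(lo)=4, len(hi)=4, max(lo)=27)

Answer: (1,0,27) (1,1,3) (2,1,21) (2,2,21) (3,2,27) (3,3,27) (4,3,37) (4,4,27)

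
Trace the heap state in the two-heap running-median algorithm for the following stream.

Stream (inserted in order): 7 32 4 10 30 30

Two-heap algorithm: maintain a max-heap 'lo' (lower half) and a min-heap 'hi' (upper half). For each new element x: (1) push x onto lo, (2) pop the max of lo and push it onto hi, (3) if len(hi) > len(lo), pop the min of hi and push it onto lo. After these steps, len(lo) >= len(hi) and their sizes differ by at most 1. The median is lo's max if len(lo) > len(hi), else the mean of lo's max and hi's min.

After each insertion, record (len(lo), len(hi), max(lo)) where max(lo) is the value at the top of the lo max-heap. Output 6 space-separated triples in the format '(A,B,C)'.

Step 1: insert 7 -> lo=[7] hi=[] -> (len(lo)=1, len(hi)=0, max(lo)=7)
Step 2: insert 32 -> lo=[7] hi=[32] -> (len(lo)=1, len(hi)=1, max(lo)=7)
Step 3: insert 4 -> lo=[4, 7] hi=[32] -> (len(lo)=2, len(hi)=1, max(lo)=7)
Step 4: insert 10 -> lo=[4, 7] hi=[10, 32] -> (len(lo)=2, len(hi)=2, max(lo)=7)
Step 5: insert 30 -> lo=[4, 7, 10] hi=[30, 32] -> (len(lo)=3, len(hi)=2, max(lo)=10)
Step 6: insert 30 -> lo=[4, 7, 10] hi=[30, 30, 32] -> (len(lo)=3, len(hi)=3, max(lo)=10)

Answer: (1,0,7) (1,1,7) (2,1,7) (2,2,7) (3,2,10) (3,3,10)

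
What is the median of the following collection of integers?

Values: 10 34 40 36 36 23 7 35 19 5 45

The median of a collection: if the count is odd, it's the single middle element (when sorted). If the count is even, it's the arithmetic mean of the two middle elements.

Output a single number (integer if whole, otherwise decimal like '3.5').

Step 1: insert 10 -> lo=[10] (size 1, max 10) hi=[] (size 0) -> median=10
Step 2: insert 34 -> lo=[10] (size 1, max 10) hi=[34] (size 1, min 34) -> median=22
Step 3: insert 40 -> lo=[10, 34] (size 2, max 34) hi=[40] (size 1, min 40) -> median=34
Step 4: insert 36 -> lo=[10, 34] (size 2, max 34) hi=[36, 40] (size 2, min 36) -> median=35
Step 5: insert 36 -> lo=[10, 34, 36] (size 3, max 36) hi=[36, 40] (size 2, min 36) -> median=36
Step 6: insert 23 -> lo=[10, 23, 34] (size 3, max 34) hi=[36, 36, 40] (size 3, min 36) -> median=35
Step 7: insert 7 -> lo=[7, 10, 23, 34] (size 4, max 34) hi=[36, 36, 40] (size 3, min 36) -> median=34
Step 8: insert 35 -> lo=[7, 10, 23, 34] (size 4, max 34) hi=[35, 36, 36, 40] (size 4, min 35) -> median=34.5
Step 9: insert 19 -> lo=[7, 10, 19, 23, 34] (size 5, max 34) hi=[35, 36, 36, 40] (size 4, min 35) -> median=34
Step 10: insert 5 -> lo=[5, 7, 10, 19, 23] (size 5, max 23) hi=[34, 35, 36, 36, 40] (size 5, min 34) -> median=28.5
Step 11: insert 45 -> lo=[5, 7, 10, 19, 23, 34] (size 6, max 34) hi=[35, 36, 36, 40, 45] (size 5, min 35) -> median=34

Answer: 34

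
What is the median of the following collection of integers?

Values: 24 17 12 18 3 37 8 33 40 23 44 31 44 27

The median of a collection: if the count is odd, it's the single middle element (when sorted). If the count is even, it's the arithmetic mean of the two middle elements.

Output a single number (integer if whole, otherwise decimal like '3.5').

Step 1: insert 24 -> lo=[24] (size 1, max 24) hi=[] (size 0) -> median=24
Step 2: insert 17 -> lo=[17] (size 1, max 17) hi=[24] (size 1, min 24) -> median=20.5
Step 3: insert 12 -> lo=[12, 17] (size 2, max 17) hi=[24] (size 1, min 24) -> median=17
Step 4: insert 18 -> lo=[12, 17] (size 2, max 17) hi=[18, 24] (size 2, min 18) -> median=17.5
Step 5: insert 3 -> lo=[3, 12, 17] (size 3, max 17) hi=[18, 24] (size 2, min 18) -> median=17
Step 6: insert 37 -> lo=[3, 12, 17] (size 3, max 17) hi=[18, 24, 37] (size 3, min 18) -> median=17.5
Step 7: insert 8 -> lo=[3, 8, 12, 17] (size 4, max 17) hi=[18, 24, 37] (size 3, min 18) -> median=17
Step 8: insert 33 -> lo=[3, 8, 12, 17] (size 4, max 17) hi=[18, 24, 33, 37] (size 4, min 18) -> median=17.5
Step 9: insert 40 -> lo=[3, 8, 12, 17, 18] (size 5, max 18) hi=[24, 33, 37, 40] (size 4, min 24) -> median=18
Step 10: insert 23 -> lo=[3, 8, 12, 17, 18] (size 5, max 18) hi=[23, 24, 33, 37, 40] (size 5, min 23) -> median=20.5
Step 11: insert 44 -> lo=[3, 8, 12, 17, 18, 23] (size 6, max 23) hi=[24, 33, 37, 40, 44] (size 5, min 24) -> median=23
Step 12: insert 31 -> lo=[3, 8, 12, 17, 18, 23] (size 6, max 23) hi=[24, 31, 33, 37, 40, 44] (size 6, min 24) -> median=23.5
Step 13: insert 44 -> lo=[3, 8, 12, 17, 18, 23, 24] (size 7, max 24) hi=[31, 33, 37, 40, 44, 44] (size 6, min 31) -> median=24
Step 14: insert 27 -> lo=[3, 8, 12, 17, 18, 23, 24] (size 7, max 24) hi=[27, 31, 33, 37, 40, 44, 44] (size 7, min 27) -> median=25.5

Answer: 25.5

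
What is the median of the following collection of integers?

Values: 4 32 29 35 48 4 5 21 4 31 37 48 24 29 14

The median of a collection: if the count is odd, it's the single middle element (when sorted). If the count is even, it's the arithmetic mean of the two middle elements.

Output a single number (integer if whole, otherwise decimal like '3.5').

Answer: 29

Derivation:
Step 1: insert 4 -> lo=[4] (size 1, max 4) hi=[] (size 0) -> median=4
Step 2: insert 32 -> lo=[4] (size 1, max 4) hi=[32] (size 1, min 32) -> median=18
Step 3: insert 29 -> lo=[4, 29] (size 2, max 29) hi=[32] (size 1, min 32) -> median=29
Step 4: insert 35 -> lo=[4, 29] (size 2, max 29) hi=[32, 35] (size 2, min 32) -> median=30.5
Step 5: insert 48 -> lo=[4, 29, 32] (size 3, max 32) hi=[35, 48] (size 2, min 35) -> median=32
Step 6: insert 4 -> lo=[4, 4, 29] (size 3, max 29) hi=[32, 35, 48] (size 3, min 32) -> median=30.5
Step 7: insert 5 -> lo=[4, 4, 5, 29] (size 4, max 29) hi=[32, 35, 48] (size 3, min 32) -> median=29
Step 8: insert 21 -> lo=[4, 4, 5, 21] (size 4, max 21) hi=[29, 32, 35, 48] (size 4, min 29) -> median=25
Step 9: insert 4 -> lo=[4, 4, 4, 5, 21] (size 5, max 21) hi=[29, 32, 35, 48] (size 4, min 29) -> median=21
Step 10: insert 31 -> lo=[4, 4, 4, 5, 21] (size 5, max 21) hi=[29, 31, 32, 35, 48] (size 5, min 29) -> median=25
Step 11: insert 37 -> lo=[4, 4, 4, 5, 21, 29] (size 6, max 29) hi=[31, 32, 35, 37, 48] (size 5, min 31) -> median=29
Step 12: insert 48 -> lo=[4, 4, 4, 5, 21, 29] (size 6, max 29) hi=[31, 32, 35, 37, 48, 48] (size 6, min 31) -> median=30
Step 13: insert 24 -> lo=[4, 4, 4, 5, 21, 24, 29] (size 7, max 29) hi=[31, 32, 35, 37, 48, 48] (size 6, min 31) -> median=29
Step 14: insert 29 -> lo=[4, 4, 4, 5, 21, 24, 29] (size 7, max 29) hi=[29, 31, 32, 35, 37, 48, 48] (size 7, min 29) -> median=29
Step 15: insert 14 -> lo=[4, 4, 4, 5, 14, 21, 24, 29] (size 8, max 29) hi=[29, 31, 32, 35, 37, 48, 48] (size 7, min 29) -> median=29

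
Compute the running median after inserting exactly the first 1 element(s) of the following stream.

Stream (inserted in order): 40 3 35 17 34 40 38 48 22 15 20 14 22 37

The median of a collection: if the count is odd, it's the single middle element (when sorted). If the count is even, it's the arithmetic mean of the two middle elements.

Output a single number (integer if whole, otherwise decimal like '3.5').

Step 1: insert 40 -> lo=[40] (size 1, max 40) hi=[] (size 0) -> median=40

Answer: 40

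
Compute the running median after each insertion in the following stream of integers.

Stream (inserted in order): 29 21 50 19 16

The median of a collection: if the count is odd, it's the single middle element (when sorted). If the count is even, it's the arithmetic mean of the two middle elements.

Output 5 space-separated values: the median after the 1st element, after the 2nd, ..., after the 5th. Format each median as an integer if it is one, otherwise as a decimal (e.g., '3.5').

Answer: 29 25 29 25 21

Derivation:
Step 1: insert 29 -> lo=[29] (size 1, max 29) hi=[] (size 0) -> median=29
Step 2: insert 21 -> lo=[21] (size 1, max 21) hi=[29] (size 1, min 29) -> median=25
Step 3: insert 50 -> lo=[21, 29] (size 2, max 29) hi=[50] (size 1, min 50) -> median=29
Step 4: insert 19 -> lo=[19, 21] (size 2, max 21) hi=[29, 50] (size 2, min 29) -> median=25
Step 5: insert 16 -> lo=[16, 19, 21] (size 3, max 21) hi=[29, 50] (size 2, min 29) -> median=21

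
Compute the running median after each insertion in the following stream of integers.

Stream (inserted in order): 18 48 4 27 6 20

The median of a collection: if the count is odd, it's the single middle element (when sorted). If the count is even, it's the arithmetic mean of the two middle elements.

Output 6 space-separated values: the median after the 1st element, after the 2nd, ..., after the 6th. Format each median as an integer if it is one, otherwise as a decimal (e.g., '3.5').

Answer: 18 33 18 22.5 18 19

Derivation:
Step 1: insert 18 -> lo=[18] (size 1, max 18) hi=[] (size 0) -> median=18
Step 2: insert 48 -> lo=[18] (size 1, max 18) hi=[48] (size 1, min 48) -> median=33
Step 3: insert 4 -> lo=[4, 18] (size 2, max 18) hi=[48] (size 1, min 48) -> median=18
Step 4: insert 27 -> lo=[4, 18] (size 2, max 18) hi=[27, 48] (size 2, min 27) -> median=22.5
Step 5: insert 6 -> lo=[4, 6, 18] (size 3, max 18) hi=[27, 48] (size 2, min 27) -> median=18
Step 6: insert 20 -> lo=[4, 6, 18] (size 3, max 18) hi=[20, 27, 48] (size 3, min 20) -> median=19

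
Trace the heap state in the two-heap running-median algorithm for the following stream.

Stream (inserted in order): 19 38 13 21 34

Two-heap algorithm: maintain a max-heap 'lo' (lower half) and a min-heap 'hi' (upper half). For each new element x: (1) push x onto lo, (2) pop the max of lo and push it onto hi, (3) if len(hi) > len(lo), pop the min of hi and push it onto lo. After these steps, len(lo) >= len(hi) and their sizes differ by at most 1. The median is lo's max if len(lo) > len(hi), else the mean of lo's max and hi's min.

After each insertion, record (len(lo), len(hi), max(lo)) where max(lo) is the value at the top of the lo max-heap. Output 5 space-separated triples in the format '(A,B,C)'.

Step 1: insert 19 -> lo=[19] hi=[] -> (len(lo)=1, len(hi)=0, max(lo)=19)
Step 2: insert 38 -> lo=[19] hi=[38] -> (len(lo)=1, len(hi)=1, max(lo)=19)
Step 3: insert 13 -> lo=[13, 19] hi=[38] -> (len(lo)=2, len(hi)=1, max(lo)=19)
Step 4: insert 21 -> lo=[13, 19] hi=[21, 38] -> (len(lo)=2, len(hi)=2, max(lo)=19)
Step 5: insert 34 -> lo=[13, 19, 21] hi=[34, 38] -> (len(lo)=3, len(hi)=2, max(lo)=21)

Answer: (1,0,19) (1,1,19) (2,1,19) (2,2,19) (3,2,21)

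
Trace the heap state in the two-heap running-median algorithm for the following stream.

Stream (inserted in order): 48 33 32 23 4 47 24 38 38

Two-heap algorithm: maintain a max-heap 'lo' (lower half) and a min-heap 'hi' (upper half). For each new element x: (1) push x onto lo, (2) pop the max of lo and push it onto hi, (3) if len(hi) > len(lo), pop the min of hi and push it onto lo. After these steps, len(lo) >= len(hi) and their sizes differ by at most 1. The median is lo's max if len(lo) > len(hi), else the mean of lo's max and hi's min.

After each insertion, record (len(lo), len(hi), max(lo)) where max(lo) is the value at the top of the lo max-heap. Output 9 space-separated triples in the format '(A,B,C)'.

Answer: (1,0,48) (1,1,33) (2,1,33) (2,2,32) (3,2,32) (3,3,32) (4,3,32) (4,4,32) (5,4,33)

Derivation:
Step 1: insert 48 -> lo=[48] hi=[] -> (len(lo)=1, len(hi)=0, max(lo)=48)
Step 2: insert 33 -> lo=[33] hi=[48] -> (len(lo)=1, len(hi)=1, max(lo)=33)
Step 3: insert 32 -> lo=[32, 33] hi=[48] -> (len(lo)=2, len(hi)=1, max(lo)=33)
Step 4: insert 23 -> lo=[23, 32] hi=[33, 48] -> (len(lo)=2, len(hi)=2, max(lo)=32)
Step 5: insert 4 -> lo=[4, 23, 32] hi=[33, 48] -> (len(lo)=3, len(hi)=2, max(lo)=32)
Step 6: insert 47 -> lo=[4, 23, 32] hi=[33, 47, 48] -> (len(lo)=3, len(hi)=3, max(lo)=32)
Step 7: insert 24 -> lo=[4, 23, 24, 32] hi=[33, 47, 48] -> (len(lo)=4, len(hi)=3, max(lo)=32)
Step 8: insert 38 -> lo=[4, 23, 24, 32] hi=[33, 38, 47, 48] -> (len(lo)=4, len(hi)=4, max(lo)=32)
Step 9: insert 38 -> lo=[4, 23, 24, 32, 33] hi=[38, 38, 47, 48] -> (len(lo)=5, len(hi)=4, max(lo)=33)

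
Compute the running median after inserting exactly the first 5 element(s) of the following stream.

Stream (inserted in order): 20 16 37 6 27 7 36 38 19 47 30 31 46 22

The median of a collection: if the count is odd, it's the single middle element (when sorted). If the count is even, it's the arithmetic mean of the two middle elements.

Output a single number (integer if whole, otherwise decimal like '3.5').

Step 1: insert 20 -> lo=[20] (size 1, max 20) hi=[] (size 0) -> median=20
Step 2: insert 16 -> lo=[16] (size 1, max 16) hi=[20] (size 1, min 20) -> median=18
Step 3: insert 37 -> lo=[16, 20] (size 2, max 20) hi=[37] (size 1, min 37) -> median=20
Step 4: insert 6 -> lo=[6, 16] (size 2, max 16) hi=[20, 37] (size 2, min 20) -> median=18
Step 5: insert 27 -> lo=[6, 16, 20] (size 3, max 20) hi=[27, 37] (size 2, min 27) -> median=20

Answer: 20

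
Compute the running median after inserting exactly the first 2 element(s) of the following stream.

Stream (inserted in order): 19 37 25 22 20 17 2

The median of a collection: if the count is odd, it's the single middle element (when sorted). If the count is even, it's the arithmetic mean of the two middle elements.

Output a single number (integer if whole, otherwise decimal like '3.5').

Answer: 28

Derivation:
Step 1: insert 19 -> lo=[19] (size 1, max 19) hi=[] (size 0) -> median=19
Step 2: insert 37 -> lo=[19] (size 1, max 19) hi=[37] (size 1, min 37) -> median=28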